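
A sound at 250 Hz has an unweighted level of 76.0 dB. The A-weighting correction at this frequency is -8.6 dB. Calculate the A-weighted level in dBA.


Given values:
  SPL = 76.0 dB
  A-weighting at 250 Hz = -8.6 dB
Formula: L_A = SPL + A_weight
L_A = 76.0 + (-8.6)
L_A = 67.4

67.4 dBA


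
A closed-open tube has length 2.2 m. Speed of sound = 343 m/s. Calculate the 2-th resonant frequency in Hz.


Given values:
  Tube type: closed-open, L = 2.2 m, c = 343 m/s, n = 2
Formula: f_n = (2n - 1) * c / (4 * L)
Compute 2n - 1 = 2*2 - 1 = 3
Compute 4 * L = 4 * 2.2 = 8.8
f = 3 * 343 / 8.8
f = 116.93

116.93 Hz


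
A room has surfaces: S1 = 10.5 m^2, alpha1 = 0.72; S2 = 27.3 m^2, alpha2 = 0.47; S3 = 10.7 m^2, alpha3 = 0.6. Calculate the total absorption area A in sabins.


Given surfaces:
  Surface 1: 10.5 * 0.72 = 7.56
  Surface 2: 27.3 * 0.47 = 12.831
  Surface 3: 10.7 * 0.6 = 6.42
Formula: A = sum(Si * alpha_i)
A = 7.56 + 12.831 + 6.42
A = 26.81

26.81 sabins


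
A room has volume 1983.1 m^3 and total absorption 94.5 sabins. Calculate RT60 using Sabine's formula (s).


Given values:
  V = 1983.1 m^3
  A = 94.5 sabins
Formula: RT60 = 0.161 * V / A
Numerator: 0.161 * 1983.1 = 319.2791
RT60 = 319.2791 / 94.5 = 3.379

3.379 s


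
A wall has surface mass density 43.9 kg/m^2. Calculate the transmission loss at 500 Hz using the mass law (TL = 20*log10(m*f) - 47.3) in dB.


Given values:
  m = 43.9 kg/m^2, f = 500 Hz
Formula: TL = 20 * log10(m * f) - 47.3
Compute m * f = 43.9 * 500 = 21950.0
Compute log10(21950.0) = 4.341435
Compute 20 * 4.341435 = 86.8287
TL = 86.8287 - 47.3 = 39.53

39.53 dB


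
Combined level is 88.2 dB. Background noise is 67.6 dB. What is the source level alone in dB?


Given values:
  L_total = 88.2 dB, L_bg = 67.6 dB
Formula: L_source = 10 * log10(10^(L_total/10) - 10^(L_bg/10))
Convert to linear:
  10^(88.2/10) = 660693448.0076
  10^(67.6/10) = 5754399.3734
Difference: 660693448.0076 - 5754399.3734 = 654939048.6342
L_source = 10 * log10(654939048.6342) = 88.16

88.16 dB


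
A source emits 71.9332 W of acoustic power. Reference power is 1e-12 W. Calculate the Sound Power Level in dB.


Given values:
  W = 71.9332 W
  W_ref = 1e-12 W
Formula: SWL = 10 * log10(W / W_ref)
Compute ratio: W / W_ref = 71933200000000
Compute log10: log10(71933200000000) = 13.856929
Multiply: SWL = 10 * 13.856929 = 138.57

138.57 dB


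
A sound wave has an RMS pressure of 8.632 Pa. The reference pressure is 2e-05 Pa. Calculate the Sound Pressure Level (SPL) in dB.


Given values:
  p = 8.632 Pa
  p_ref = 2e-05 Pa
Formula: SPL = 20 * log10(p / p_ref)
Compute ratio: p / p_ref = 8.632 / 2e-05 = 431600
Compute log10: log10(431600) = 5.635081
Multiply: SPL = 20 * 5.635081 = 112.7

112.7 dB


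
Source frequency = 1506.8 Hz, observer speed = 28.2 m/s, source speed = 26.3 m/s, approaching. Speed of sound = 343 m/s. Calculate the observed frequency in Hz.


Given values:
  f_s = 1506.8 Hz, v_o = 28.2 m/s, v_s = 26.3 m/s
  Direction: approaching
Formula: f_o = f_s * (c + v_o) / (c - v_s)
Numerator: c + v_o = 343 + 28.2 = 371.2
Denominator: c - v_s = 343 - 26.3 = 316.7
f_o = 1506.8 * 371.2 / 316.7 = 1766.1

1766.1 Hz


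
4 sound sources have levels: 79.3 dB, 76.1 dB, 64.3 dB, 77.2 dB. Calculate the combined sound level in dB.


Formula: L_total = 10 * log10( sum(10^(Li/10)) )
  Source 1: 10^(79.3/10) = 85113803.8202
  Source 2: 10^(76.1/10) = 40738027.7804
  Source 3: 10^(64.3/10) = 2691534.8039
  Source 4: 10^(77.2/10) = 52480746.025
Sum of linear values = 181024112.4295
L_total = 10 * log10(181024112.4295) = 82.58

82.58 dB


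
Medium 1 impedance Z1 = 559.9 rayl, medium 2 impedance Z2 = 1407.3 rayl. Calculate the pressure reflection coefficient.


Given values:
  Z1 = 559.9 rayl, Z2 = 1407.3 rayl
Formula: R = (Z2 - Z1) / (Z2 + Z1)
Numerator: Z2 - Z1 = 1407.3 - 559.9 = 847.4
Denominator: Z2 + Z1 = 1407.3 + 559.9 = 1967.2
R = 847.4 / 1967.2 = 0.4308

0.4308


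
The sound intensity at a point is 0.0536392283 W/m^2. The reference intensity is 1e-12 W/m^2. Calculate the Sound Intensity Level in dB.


Given values:
  I = 0.0536392283 W/m^2
  I_ref = 1e-12 W/m^2
Formula: SIL = 10 * log10(I / I_ref)
Compute ratio: I / I_ref = 53639228300
Compute log10: log10(53639228300) = 10.729483
Multiply: SIL = 10 * 10.729483 = 107.29

107.29 dB


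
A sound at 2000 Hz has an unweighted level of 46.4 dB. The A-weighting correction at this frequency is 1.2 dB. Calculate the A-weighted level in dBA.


Given values:
  SPL = 46.4 dB
  A-weighting at 2000 Hz = 1.2 dB
Formula: L_A = SPL + A_weight
L_A = 46.4 + (1.2)
L_A = 47.6

47.6 dBA


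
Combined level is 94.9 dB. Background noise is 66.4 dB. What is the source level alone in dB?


Given values:
  L_total = 94.9 dB, L_bg = 66.4 dB
Formula: L_source = 10 * log10(10^(L_total/10) - 10^(L_bg/10))
Convert to linear:
  10^(94.9/10) = 3090295432.5136
  10^(66.4/10) = 4365158.3224
Difference: 3090295432.5136 - 4365158.3224 = 3085930274.1912
L_source = 10 * log10(3085930274.1912) = 94.89

94.89 dB


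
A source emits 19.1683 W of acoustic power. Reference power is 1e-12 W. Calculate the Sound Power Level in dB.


Given values:
  W = 19.1683 W
  W_ref = 1e-12 W
Formula: SWL = 10 * log10(W / W_ref)
Compute ratio: W / W_ref = 19168300000000
Compute log10: log10(19168300000000) = 13.282584
Multiply: SWL = 10 * 13.282584 = 132.83

132.83 dB


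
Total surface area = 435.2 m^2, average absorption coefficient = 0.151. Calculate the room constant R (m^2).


Given values:
  S = 435.2 m^2, alpha = 0.151
Formula: R = S * alpha / (1 - alpha)
Numerator: 435.2 * 0.151 = 65.7152
Denominator: 1 - 0.151 = 0.849
R = 65.7152 / 0.849 = 77.4

77.4 m^2


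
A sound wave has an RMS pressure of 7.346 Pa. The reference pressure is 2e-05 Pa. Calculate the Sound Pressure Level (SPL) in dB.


Given values:
  p = 7.346 Pa
  p_ref = 2e-05 Pa
Formula: SPL = 20 * log10(p / p_ref)
Compute ratio: p / p_ref = 7.346 / 2e-05 = 367300
Compute log10: log10(367300) = 5.565021
Multiply: SPL = 20 * 5.565021 = 111.3

111.3 dB


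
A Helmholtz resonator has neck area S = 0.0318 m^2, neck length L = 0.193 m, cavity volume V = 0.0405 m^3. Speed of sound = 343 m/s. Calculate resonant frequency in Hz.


Given values:
  S = 0.0318 m^2, L = 0.193 m, V = 0.0405 m^3, c = 343 m/s
Formula: f = (c / (2*pi)) * sqrt(S / (V * L))
Compute V * L = 0.0405 * 0.193 = 0.0078165
Compute S / (V * L) = 0.0318 / 0.0078165 = 4.0683
Compute sqrt(4.0683) = 2.017003
Compute c / (2*pi) = 343 / 6.283185 = 54.590148
f = 54.590148 * 2.017003 = 110.11

110.11 Hz


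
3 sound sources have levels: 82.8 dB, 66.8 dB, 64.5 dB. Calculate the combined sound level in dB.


Formula: L_total = 10 * log10( sum(10^(Li/10)) )
  Source 1: 10^(82.8/10) = 190546071.7963
  Source 2: 10^(66.8/10) = 4786300.9232
  Source 3: 10^(64.5/10) = 2818382.9313
Sum of linear values = 198150755.6508
L_total = 10 * log10(198150755.6508) = 82.97

82.97 dB


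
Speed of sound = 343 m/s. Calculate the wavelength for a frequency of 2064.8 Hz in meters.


Given values:
  c = 343 m/s, f = 2064.8 Hz
Formula: lambda = c / f
lambda = 343 / 2064.8
lambda = 0.1661

0.1661 m


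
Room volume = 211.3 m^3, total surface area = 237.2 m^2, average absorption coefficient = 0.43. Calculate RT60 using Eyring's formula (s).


Given values:
  V = 211.3 m^3, S = 237.2 m^2, alpha = 0.43
Formula: RT60 = 0.161 * V / (-S * ln(1 - alpha))
Compute ln(1 - 0.43) = ln(0.57) = -0.562119
Denominator: -237.2 * -0.562119 = 133.3346
Numerator: 0.161 * 211.3 = 34.0193
RT60 = 34.0193 / 133.3346 = 0.255

0.255 s


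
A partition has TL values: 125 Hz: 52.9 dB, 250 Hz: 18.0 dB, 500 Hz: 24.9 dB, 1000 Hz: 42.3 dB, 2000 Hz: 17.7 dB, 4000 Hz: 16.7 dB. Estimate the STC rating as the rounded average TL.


Given TL values at each frequency:
  125 Hz: 52.9 dB
  250 Hz: 18.0 dB
  500 Hz: 24.9 dB
  1000 Hz: 42.3 dB
  2000 Hz: 17.7 dB
  4000 Hz: 16.7 dB
Formula: STC ~ round(average of TL values)
Sum = 52.9 + 18.0 + 24.9 + 42.3 + 17.7 + 16.7 = 172.5
Average = 172.5 / 6 = 28.75
Rounded: 29

29


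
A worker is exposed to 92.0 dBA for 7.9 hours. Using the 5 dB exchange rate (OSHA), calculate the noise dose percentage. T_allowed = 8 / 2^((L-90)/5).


Given values:
  L = 92.0 dBA, T = 7.9 hours
Formula: T_allowed = 8 / 2^((L - 90) / 5)
Compute exponent: (92.0 - 90) / 5 = 0.4
Compute 2^(0.4) = 1.319508
T_allowed = 8 / 1.319508 = 6.062866 hours
Dose = (T / T_allowed) * 100
Dose = (7.9 / 6.062866) * 100 = 130.3

130.3 %


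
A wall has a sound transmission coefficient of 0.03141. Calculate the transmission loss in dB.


Given values:
  tau = 0.03141
Formula: TL = 10 * log10(1 / tau)
Compute 1 / tau = 1 / 0.03141 = 31.837
Compute log10(31.837) = 1.502932
TL = 10 * 1.502932 = 15.03

15.03 dB


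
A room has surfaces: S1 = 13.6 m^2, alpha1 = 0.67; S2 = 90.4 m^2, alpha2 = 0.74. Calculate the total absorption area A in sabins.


Given surfaces:
  Surface 1: 13.6 * 0.67 = 9.112
  Surface 2: 90.4 * 0.74 = 66.896
Formula: A = sum(Si * alpha_i)
A = 9.112 + 66.896
A = 76.01

76.01 sabins


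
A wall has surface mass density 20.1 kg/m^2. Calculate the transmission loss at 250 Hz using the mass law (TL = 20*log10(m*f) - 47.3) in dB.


Given values:
  m = 20.1 kg/m^2, f = 250 Hz
Formula: TL = 20 * log10(m * f) - 47.3
Compute m * f = 20.1 * 250 = 5025.0
Compute log10(5025.0) = 3.701136
Compute 20 * 3.701136 = 74.0227
TL = 74.0227 - 47.3 = 26.72

26.72 dB


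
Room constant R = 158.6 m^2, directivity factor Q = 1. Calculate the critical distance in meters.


Given values:
  R = 158.6 m^2, Q = 1
Formula: d_c = 0.141 * sqrt(Q * R)
Compute Q * R = 1 * 158.6 = 158.6
Compute sqrt(158.6) = 12.5936
d_c = 0.141 * 12.5936 = 1.776

1.776 m


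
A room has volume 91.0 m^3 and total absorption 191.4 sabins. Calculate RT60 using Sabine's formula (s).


Given values:
  V = 91.0 m^3
  A = 191.4 sabins
Formula: RT60 = 0.161 * V / A
Numerator: 0.161 * 91.0 = 14.651
RT60 = 14.651 / 191.4 = 0.077

0.077 s


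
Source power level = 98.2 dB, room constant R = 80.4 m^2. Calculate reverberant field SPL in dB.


Given values:
  Lw = 98.2 dB, R = 80.4 m^2
Formula: SPL = Lw + 10 * log10(4 / R)
Compute 4 / R = 4 / 80.4 = 0.049751
Compute 10 * log10(0.049751) = -13.032
SPL = 98.2 + (-13.032) = 85.17

85.17 dB


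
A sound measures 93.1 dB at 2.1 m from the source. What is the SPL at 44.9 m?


Given values:
  SPL1 = 93.1 dB, r1 = 2.1 m, r2 = 44.9 m
Formula: SPL2 = SPL1 - 20 * log10(r2 / r1)
Compute ratio: r2 / r1 = 44.9 / 2.1 = 21.381
Compute log10: log10(21.381) = 1.330028
Compute drop: 20 * 1.330028 = 26.6006
SPL2 = 93.1 - 26.6006 = 66.5

66.5 dB


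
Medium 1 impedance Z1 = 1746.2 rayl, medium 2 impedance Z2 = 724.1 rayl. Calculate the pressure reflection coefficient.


Given values:
  Z1 = 1746.2 rayl, Z2 = 724.1 rayl
Formula: R = (Z2 - Z1) / (Z2 + Z1)
Numerator: Z2 - Z1 = 724.1 - 1746.2 = -1022.1
Denominator: Z2 + Z1 = 724.1 + 1746.2 = 2470.3
R = -1022.1 / 2470.3 = -0.4138

-0.4138


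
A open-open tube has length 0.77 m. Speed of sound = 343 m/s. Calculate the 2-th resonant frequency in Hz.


Given values:
  Tube type: open-open, L = 0.77 m, c = 343 m/s, n = 2
Formula: f_n = n * c / (2 * L)
Compute 2 * L = 2 * 0.77 = 1.54
f = 2 * 343 / 1.54
f = 445.45

445.45 Hz


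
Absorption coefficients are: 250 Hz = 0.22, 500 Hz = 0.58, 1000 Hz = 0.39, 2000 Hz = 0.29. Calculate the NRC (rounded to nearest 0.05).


Given values:
  a_250 = 0.22, a_500 = 0.58
  a_1000 = 0.39, a_2000 = 0.29
Formula: NRC = (a250 + a500 + a1000 + a2000) / 4
Sum = 0.22 + 0.58 + 0.39 + 0.29 = 1.48
NRC = 1.48 / 4 = 0.37
Rounded to nearest 0.05: 0.35

0.35


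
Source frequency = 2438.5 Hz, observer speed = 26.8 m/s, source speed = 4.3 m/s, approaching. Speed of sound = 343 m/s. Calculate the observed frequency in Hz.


Given values:
  f_s = 2438.5 Hz, v_o = 26.8 m/s, v_s = 4.3 m/s
  Direction: approaching
Formula: f_o = f_s * (c + v_o) / (c - v_s)
Numerator: c + v_o = 343 + 26.8 = 369.8
Denominator: c - v_s = 343 - 4.3 = 338.7
f_o = 2438.5 * 369.8 / 338.7 = 2662.41

2662.41 Hz


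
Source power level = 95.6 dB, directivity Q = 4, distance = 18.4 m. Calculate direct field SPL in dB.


Given values:
  Lw = 95.6 dB, Q = 4, r = 18.4 m
Formula: SPL = Lw + 10 * log10(Q / (4 * pi * r^2))
Compute 4 * pi * r^2 = 4 * pi * 18.4^2 = 4254.4704
Compute Q / denom = 4 / 4254.4704 = 0.00094019
Compute 10 * log10(0.00094019) = -30.2678
SPL = 95.6 + (-30.2678) = 65.33

65.33 dB


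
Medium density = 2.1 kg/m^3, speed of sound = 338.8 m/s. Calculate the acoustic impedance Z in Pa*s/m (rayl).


Given values:
  rho = 2.1 kg/m^3
  c = 338.8 m/s
Formula: Z = rho * c
Z = 2.1 * 338.8
Z = 711.48

711.48 rayl


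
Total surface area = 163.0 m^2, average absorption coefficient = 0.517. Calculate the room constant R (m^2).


Given values:
  S = 163.0 m^2, alpha = 0.517
Formula: R = S * alpha / (1 - alpha)
Numerator: 163.0 * 0.517 = 84.271
Denominator: 1 - 0.517 = 0.483
R = 84.271 / 0.483 = 174.47

174.47 m^2


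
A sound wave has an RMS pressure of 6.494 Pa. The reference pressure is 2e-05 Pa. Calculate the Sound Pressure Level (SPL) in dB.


Given values:
  p = 6.494 Pa
  p_ref = 2e-05 Pa
Formula: SPL = 20 * log10(p / p_ref)
Compute ratio: p / p_ref = 6.494 / 2e-05 = 324700
Compute log10: log10(324700) = 5.511482
Multiply: SPL = 20 * 5.511482 = 110.23

110.23 dB


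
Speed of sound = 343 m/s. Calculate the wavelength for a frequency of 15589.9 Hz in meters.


Given values:
  c = 343 m/s, f = 15589.9 Hz
Formula: lambda = c / f
lambda = 343 / 15589.9
lambda = 0.022

0.022 m


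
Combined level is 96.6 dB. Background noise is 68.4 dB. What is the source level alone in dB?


Given values:
  L_total = 96.6 dB, L_bg = 68.4 dB
Formula: L_source = 10 * log10(10^(L_total/10) - 10^(L_bg/10))
Convert to linear:
  10^(96.6/10) = 4570881896.1488
  10^(68.4/10) = 6918309.7092
Difference: 4570881896.1488 - 6918309.7092 = 4563963586.4396
L_source = 10 * log10(4563963586.4396) = 96.59

96.59 dB


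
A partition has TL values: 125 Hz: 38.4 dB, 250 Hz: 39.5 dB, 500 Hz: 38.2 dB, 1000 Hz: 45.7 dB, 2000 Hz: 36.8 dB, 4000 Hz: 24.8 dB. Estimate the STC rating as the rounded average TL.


Given TL values at each frequency:
  125 Hz: 38.4 dB
  250 Hz: 39.5 dB
  500 Hz: 38.2 dB
  1000 Hz: 45.7 dB
  2000 Hz: 36.8 dB
  4000 Hz: 24.8 dB
Formula: STC ~ round(average of TL values)
Sum = 38.4 + 39.5 + 38.2 + 45.7 + 36.8 + 24.8 = 223.4
Average = 223.4 / 6 = 37.23
Rounded: 37

37


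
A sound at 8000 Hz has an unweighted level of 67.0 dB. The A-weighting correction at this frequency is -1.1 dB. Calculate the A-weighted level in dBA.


Given values:
  SPL = 67.0 dB
  A-weighting at 8000 Hz = -1.1 dB
Formula: L_A = SPL + A_weight
L_A = 67.0 + (-1.1)
L_A = 65.9

65.9 dBA


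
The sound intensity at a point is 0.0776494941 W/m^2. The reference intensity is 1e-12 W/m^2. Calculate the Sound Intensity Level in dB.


Given values:
  I = 0.0776494941 W/m^2
  I_ref = 1e-12 W/m^2
Formula: SIL = 10 * log10(I / I_ref)
Compute ratio: I / I_ref = 77649494100
Compute log10: log10(77649494100) = 10.890139
Multiply: SIL = 10 * 10.890139 = 108.9

108.9 dB


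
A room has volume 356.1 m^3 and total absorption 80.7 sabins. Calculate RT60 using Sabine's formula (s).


Given values:
  V = 356.1 m^3
  A = 80.7 sabins
Formula: RT60 = 0.161 * V / A
Numerator: 0.161 * 356.1 = 57.3321
RT60 = 57.3321 / 80.7 = 0.71

0.71 s


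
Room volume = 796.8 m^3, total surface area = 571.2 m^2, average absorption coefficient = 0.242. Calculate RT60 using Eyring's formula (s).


Given values:
  V = 796.8 m^3, S = 571.2 m^2, alpha = 0.242
Formula: RT60 = 0.161 * V / (-S * ln(1 - alpha))
Compute ln(1 - 0.242) = ln(0.758) = -0.277072
Denominator: -571.2 * -0.277072 = 158.2635
Numerator: 0.161 * 796.8 = 128.2848
RT60 = 128.2848 / 158.2635 = 0.811

0.811 s


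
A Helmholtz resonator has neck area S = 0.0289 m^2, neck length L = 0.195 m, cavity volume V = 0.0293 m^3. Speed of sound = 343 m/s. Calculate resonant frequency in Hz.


Given values:
  S = 0.0289 m^2, L = 0.195 m, V = 0.0293 m^3, c = 343 m/s
Formula: f = (c / (2*pi)) * sqrt(S / (V * L))
Compute V * L = 0.0293 * 0.195 = 0.0057135
Compute S / (V * L) = 0.0289 / 0.0057135 = 5.0582
Compute sqrt(5.0582) = 2.249044
Compute c / (2*pi) = 343 / 6.283185 = 54.590148
f = 54.590148 * 2.249044 = 122.78

122.78 Hz


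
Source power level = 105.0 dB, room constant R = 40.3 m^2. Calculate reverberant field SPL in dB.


Given values:
  Lw = 105.0 dB, R = 40.3 m^2
Formula: SPL = Lw + 10 * log10(4 / R)
Compute 4 / R = 4 / 40.3 = 0.099256
Compute 10 * log10(0.099256) = -10.0324
SPL = 105.0 + (-10.0324) = 94.97

94.97 dB


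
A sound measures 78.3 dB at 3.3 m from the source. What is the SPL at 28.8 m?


Given values:
  SPL1 = 78.3 dB, r1 = 3.3 m, r2 = 28.8 m
Formula: SPL2 = SPL1 - 20 * log10(r2 / r1)
Compute ratio: r2 / r1 = 28.8 / 3.3 = 8.7273
Compute log10: log10(8.7273) = 0.94088
Compute drop: 20 * 0.94088 = 18.8176
SPL2 = 78.3 - 18.8176 = 59.48

59.48 dB


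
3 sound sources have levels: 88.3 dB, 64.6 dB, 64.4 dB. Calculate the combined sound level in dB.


Formula: L_total = 10 * log10( sum(10^(Li/10)) )
  Source 1: 10^(88.3/10) = 676082975.392
  Source 2: 10^(64.6/10) = 2884031.5031
  Source 3: 10^(64.4/10) = 2754228.7033
Sum of linear values = 681721235.5984
L_total = 10 * log10(681721235.5984) = 88.34

88.34 dB


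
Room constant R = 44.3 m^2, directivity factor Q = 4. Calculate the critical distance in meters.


Given values:
  R = 44.3 m^2, Q = 4
Formula: d_c = 0.141 * sqrt(Q * R)
Compute Q * R = 4 * 44.3 = 177.2
Compute sqrt(177.2) = 13.3116
d_c = 0.141 * 13.3116 = 1.877

1.877 m


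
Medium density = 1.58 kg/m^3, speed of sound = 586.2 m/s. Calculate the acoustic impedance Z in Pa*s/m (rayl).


Given values:
  rho = 1.58 kg/m^3
  c = 586.2 m/s
Formula: Z = rho * c
Z = 1.58 * 586.2
Z = 926.2

926.2 rayl


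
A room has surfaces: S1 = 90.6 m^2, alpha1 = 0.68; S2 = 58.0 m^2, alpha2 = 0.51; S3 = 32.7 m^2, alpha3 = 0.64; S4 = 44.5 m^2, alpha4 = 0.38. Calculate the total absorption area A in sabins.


Given surfaces:
  Surface 1: 90.6 * 0.68 = 61.608
  Surface 2: 58.0 * 0.51 = 29.58
  Surface 3: 32.7 * 0.64 = 20.928
  Surface 4: 44.5 * 0.38 = 16.91
Formula: A = sum(Si * alpha_i)
A = 61.608 + 29.58 + 20.928 + 16.91
A = 129.03

129.03 sabins


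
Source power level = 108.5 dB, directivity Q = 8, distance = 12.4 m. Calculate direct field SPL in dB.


Given values:
  Lw = 108.5 dB, Q = 8, r = 12.4 m
Formula: SPL = Lw + 10 * log10(Q / (4 * pi * r^2))
Compute 4 * pi * r^2 = 4 * pi * 12.4^2 = 1932.2051
Compute Q / denom = 8 / 1932.2051 = 0.00414035
Compute 10 * log10(0.00414035) = -23.8296
SPL = 108.5 + (-23.8296) = 84.67

84.67 dB


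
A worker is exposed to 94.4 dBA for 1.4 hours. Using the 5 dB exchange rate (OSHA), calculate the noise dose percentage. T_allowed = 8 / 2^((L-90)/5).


Given values:
  L = 94.4 dBA, T = 1.4 hours
Formula: T_allowed = 8 / 2^((L - 90) / 5)
Compute exponent: (94.4 - 90) / 5 = 0.88
Compute 2^(0.88) = 1.840375
T_allowed = 8 / 1.840375 = 4.34694 hours
Dose = (T / T_allowed) * 100
Dose = (1.4 / 4.34694) * 100 = 32.21

32.21 %


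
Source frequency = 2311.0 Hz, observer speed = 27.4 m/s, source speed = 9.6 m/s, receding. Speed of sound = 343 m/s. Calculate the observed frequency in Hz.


Given values:
  f_s = 2311.0 Hz, v_o = 27.4 m/s, v_s = 9.6 m/s
  Direction: receding
Formula: f_o = f_s * (c - v_o) / (c + v_s)
Numerator: c - v_o = 343 - 27.4 = 315.6
Denominator: c + v_s = 343 + 9.6 = 352.6
f_o = 2311.0 * 315.6 / 352.6 = 2068.5

2068.5 Hz


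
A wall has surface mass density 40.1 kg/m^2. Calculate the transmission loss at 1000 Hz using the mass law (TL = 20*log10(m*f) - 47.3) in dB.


Given values:
  m = 40.1 kg/m^2, f = 1000 Hz
Formula: TL = 20 * log10(m * f) - 47.3
Compute m * f = 40.1 * 1000 = 40100.0
Compute log10(40100.0) = 4.603144
Compute 20 * 4.603144 = 92.0629
TL = 92.0629 - 47.3 = 44.76

44.76 dB


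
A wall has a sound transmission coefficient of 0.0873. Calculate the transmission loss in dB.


Given values:
  tau = 0.0873
Formula: TL = 10 * log10(1 / tau)
Compute 1 / tau = 1 / 0.0873 = 11.4548
Compute log10(11.4548) = 1.058988
TL = 10 * 1.058988 = 10.59

10.59 dB


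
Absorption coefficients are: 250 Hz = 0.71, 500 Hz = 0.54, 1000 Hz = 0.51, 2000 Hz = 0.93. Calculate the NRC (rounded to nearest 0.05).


Given values:
  a_250 = 0.71, a_500 = 0.54
  a_1000 = 0.51, a_2000 = 0.93
Formula: NRC = (a250 + a500 + a1000 + a2000) / 4
Sum = 0.71 + 0.54 + 0.51 + 0.93 = 2.69
NRC = 2.69 / 4 = 0.6725
Rounded to nearest 0.05: 0.65

0.65


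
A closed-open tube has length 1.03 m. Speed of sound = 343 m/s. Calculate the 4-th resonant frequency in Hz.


Given values:
  Tube type: closed-open, L = 1.03 m, c = 343 m/s, n = 4
Formula: f_n = (2n - 1) * c / (4 * L)
Compute 2n - 1 = 2*4 - 1 = 7
Compute 4 * L = 4 * 1.03 = 4.12
f = 7 * 343 / 4.12
f = 582.77

582.77 Hz


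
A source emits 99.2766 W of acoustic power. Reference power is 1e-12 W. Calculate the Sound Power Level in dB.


Given values:
  W = 99.2766 W
  W_ref = 1e-12 W
Formula: SWL = 10 * log10(W / W_ref)
Compute ratio: W / W_ref = 99276600000000
Compute log10: log10(99276600000000) = 13.996847
Multiply: SWL = 10 * 13.996847 = 139.97

139.97 dB


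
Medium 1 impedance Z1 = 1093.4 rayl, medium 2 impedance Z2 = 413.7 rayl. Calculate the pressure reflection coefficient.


Given values:
  Z1 = 1093.4 rayl, Z2 = 413.7 rayl
Formula: R = (Z2 - Z1) / (Z2 + Z1)
Numerator: Z2 - Z1 = 413.7 - 1093.4 = -679.7
Denominator: Z2 + Z1 = 413.7 + 1093.4 = 1507.1
R = -679.7 / 1507.1 = -0.451

-0.451


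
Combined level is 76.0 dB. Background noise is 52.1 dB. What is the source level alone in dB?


Given values:
  L_total = 76.0 dB, L_bg = 52.1 dB
Formula: L_source = 10 * log10(10^(L_total/10) - 10^(L_bg/10))
Convert to linear:
  10^(76.0/10) = 39810717.0553
  10^(52.1/10) = 162181.0097
Difference: 39810717.0553 - 162181.0097 = 39648536.0456
L_source = 10 * log10(39648536.0456) = 75.98

75.98 dB


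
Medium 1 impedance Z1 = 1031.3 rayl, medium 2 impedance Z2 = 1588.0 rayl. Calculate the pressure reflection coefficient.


Given values:
  Z1 = 1031.3 rayl, Z2 = 1588.0 rayl
Formula: R = (Z2 - Z1) / (Z2 + Z1)
Numerator: Z2 - Z1 = 1588.0 - 1031.3 = 556.7
Denominator: Z2 + Z1 = 1588.0 + 1031.3 = 2619.3
R = 556.7 / 2619.3 = 0.2125

0.2125


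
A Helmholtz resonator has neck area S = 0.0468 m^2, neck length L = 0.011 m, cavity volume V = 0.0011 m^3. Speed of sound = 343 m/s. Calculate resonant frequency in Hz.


Given values:
  S = 0.0468 m^2, L = 0.011 m, V = 0.0011 m^3, c = 343 m/s
Formula: f = (c / (2*pi)) * sqrt(S / (V * L))
Compute V * L = 0.0011 * 0.011 = 1.21e-05
Compute S / (V * L) = 0.0468 / 1.21e-05 = 3867.7686
Compute sqrt(3867.7686) = 62.191387
Compute c / (2*pi) = 343 / 6.283185 = 54.590148
f = 54.590148 * 62.191387 = 3395.04

3395.04 Hz


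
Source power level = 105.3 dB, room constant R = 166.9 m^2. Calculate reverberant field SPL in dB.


Given values:
  Lw = 105.3 dB, R = 166.9 m^2
Formula: SPL = Lw + 10 * log10(4 / R)
Compute 4 / R = 4 / 166.9 = 0.023966
Compute 10 * log10(0.023966) = -16.204
SPL = 105.3 + (-16.204) = 89.1

89.1 dB


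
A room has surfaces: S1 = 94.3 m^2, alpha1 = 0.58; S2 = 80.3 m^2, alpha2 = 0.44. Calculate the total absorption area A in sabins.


Given surfaces:
  Surface 1: 94.3 * 0.58 = 54.694
  Surface 2: 80.3 * 0.44 = 35.332
Formula: A = sum(Si * alpha_i)
A = 54.694 + 35.332
A = 90.03

90.03 sabins


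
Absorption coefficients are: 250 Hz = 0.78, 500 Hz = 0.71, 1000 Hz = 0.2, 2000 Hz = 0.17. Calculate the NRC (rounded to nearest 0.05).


Given values:
  a_250 = 0.78, a_500 = 0.71
  a_1000 = 0.2, a_2000 = 0.17
Formula: NRC = (a250 + a500 + a1000 + a2000) / 4
Sum = 0.78 + 0.71 + 0.2 + 0.17 = 1.86
NRC = 1.86 / 4 = 0.465
Rounded to nearest 0.05: 0.45

0.45


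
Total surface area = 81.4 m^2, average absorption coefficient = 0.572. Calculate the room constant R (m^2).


Given values:
  S = 81.4 m^2, alpha = 0.572
Formula: R = S * alpha / (1 - alpha)
Numerator: 81.4 * 0.572 = 46.5608
Denominator: 1 - 0.572 = 0.428
R = 46.5608 / 0.428 = 108.79

108.79 m^2


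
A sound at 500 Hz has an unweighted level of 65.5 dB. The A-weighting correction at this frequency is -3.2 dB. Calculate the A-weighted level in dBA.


Given values:
  SPL = 65.5 dB
  A-weighting at 500 Hz = -3.2 dB
Formula: L_A = SPL + A_weight
L_A = 65.5 + (-3.2)
L_A = 62.3

62.3 dBA


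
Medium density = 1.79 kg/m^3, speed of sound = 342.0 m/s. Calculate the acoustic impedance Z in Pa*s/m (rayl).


Given values:
  rho = 1.79 kg/m^3
  c = 342.0 m/s
Formula: Z = rho * c
Z = 1.79 * 342.0
Z = 612.18

612.18 rayl


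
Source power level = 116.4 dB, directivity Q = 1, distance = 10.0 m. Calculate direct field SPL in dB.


Given values:
  Lw = 116.4 dB, Q = 1, r = 10.0 m
Formula: SPL = Lw + 10 * log10(Q / (4 * pi * r^2))
Compute 4 * pi * r^2 = 4 * pi * 10.0^2 = 1256.6371
Compute Q / denom = 1 / 1256.6371 = 0.00079577
Compute 10 * log10(0.00079577) = -30.9921
SPL = 116.4 + (-30.9921) = 85.41

85.41 dB


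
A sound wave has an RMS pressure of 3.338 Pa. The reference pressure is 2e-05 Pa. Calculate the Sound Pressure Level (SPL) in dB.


Given values:
  p = 3.338 Pa
  p_ref = 2e-05 Pa
Formula: SPL = 20 * log10(p / p_ref)
Compute ratio: p / p_ref = 3.338 / 2e-05 = 166900
Compute log10: log10(166900) = 5.222456
Multiply: SPL = 20 * 5.222456 = 104.45

104.45 dB


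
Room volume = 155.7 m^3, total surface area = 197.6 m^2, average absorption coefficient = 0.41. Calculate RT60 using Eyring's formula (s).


Given values:
  V = 155.7 m^3, S = 197.6 m^2, alpha = 0.41
Formula: RT60 = 0.161 * V / (-S * ln(1 - alpha))
Compute ln(1 - 0.41) = ln(0.59) = -0.527633
Denominator: -197.6 * -0.527633 = 104.2603
Numerator: 0.161 * 155.7 = 25.0677
RT60 = 25.0677 / 104.2603 = 0.24

0.24 s


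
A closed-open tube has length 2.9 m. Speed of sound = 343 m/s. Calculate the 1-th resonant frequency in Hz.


Given values:
  Tube type: closed-open, L = 2.9 m, c = 343 m/s, n = 1
Formula: f_n = (2n - 1) * c / (4 * L)
Compute 2n - 1 = 2*1 - 1 = 1
Compute 4 * L = 4 * 2.9 = 11.6
f = 1 * 343 / 11.6
f = 29.57

29.57 Hz


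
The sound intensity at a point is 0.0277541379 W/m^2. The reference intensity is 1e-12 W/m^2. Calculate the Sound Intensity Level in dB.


Given values:
  I = 0.0277541379 W/m^2
  I_ref = 1e-12 W/m^2
Formula: SIL = 10 * log10(I / I_ref)
Compute ratio: I / I_ref = 27754137900
Compute log10: log10(27754137900) = 10.443328
Multiply: SIL = 10 * 10.443328 = 104.43

104.43 dB


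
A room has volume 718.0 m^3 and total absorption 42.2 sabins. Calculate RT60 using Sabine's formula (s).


Given values:
  V = 718.0 m^3
  A = 42.2 sabins
Formula: RT60 = 0.161 * V / A
Numerator: 0.161 * 718.0 = 115.598
RT60 = 115.598 / 42.2 = 2.739

2.739 s


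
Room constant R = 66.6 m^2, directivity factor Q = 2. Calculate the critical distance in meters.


Given values:
  R = 66.6 m^2, Q = 2
Formula: d_c = 0.141 * sqrt(Q * R)
Compute Q * R = 2 * 66.6 = 133.2
Compute sqrt(133.2) = 11.5412
d_c = 0.141 * 11.5412 = 1.627

1.627 m


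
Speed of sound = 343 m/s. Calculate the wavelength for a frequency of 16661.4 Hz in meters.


Given values:
  c = 343 m/s, f = 16661.4 Hz
Formula: lambda = c / f
lambda = 343 / 16661.4
lambda = 0.0206

0.0206 m


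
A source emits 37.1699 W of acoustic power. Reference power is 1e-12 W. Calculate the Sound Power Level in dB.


Given values:
  W = 37.1699 W
  W_ref = 1e-12 W
Formula: SWL = 10 * log10(W / W_ref)
Compute ratio: W / W_ref = 37169900000000
Compute log10: log10(37169900000000) = 13.570191
Multiply: SWL = 10 * 13.570191 = 135.7

135.7 dB


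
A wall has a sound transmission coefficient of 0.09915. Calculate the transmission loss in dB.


Given values:
  tau = 0.09915
Formula: TL = 10 * log10(1 / tau)
Compute 1 / tau = 1 / 0.09915 = 10.0857
Compute log10(10.0857) = 1.003706
TL = 10 * 1.003706 = 10.04

10.04 dB


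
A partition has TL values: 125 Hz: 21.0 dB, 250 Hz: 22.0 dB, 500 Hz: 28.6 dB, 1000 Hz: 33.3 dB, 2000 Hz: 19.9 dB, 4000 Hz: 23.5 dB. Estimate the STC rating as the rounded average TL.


Given TL values at each frequency:
  125 Hz: 21.0 dB
  250 Hz: 22.0 dB
  500 Hz: 28.6 dB
  1000 Hz: 33.3 dB
  2000 Hz: 19.9 dB
  4000 Hz: 23.5 dB
Formula: STC ~ round(average of TL values)
Sum = 21.0 + 22.0 + 28.6 + 33.3 + 19.9 + 23.5 = 148.3
Average = 148.3 / 6 = 24.72
Rounded: 25

25


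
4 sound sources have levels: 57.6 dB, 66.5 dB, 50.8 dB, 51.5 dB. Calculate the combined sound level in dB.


Formula: L_total = 10 * log10( sum(10^(Li/10)) )
  Source 1: 10^(57.6/10) = 575439.9373
  Source 2: 10^(66.5/10) = 4466835.9215
  Source 3: 10^(50.8/10) = 120226.4435
  Source 4: 10^(51.5/10) = 141253.7545
Sum of linear values = 5303756.0568
L_total = 10 * log10(5303756.0568) = 67.25

67.25 dB


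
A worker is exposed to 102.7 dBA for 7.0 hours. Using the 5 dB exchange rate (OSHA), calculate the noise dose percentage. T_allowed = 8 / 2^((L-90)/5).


Given values:
  L = 102.7 dBA, T = 7.0 hours
Formula: T_allowed = 8 / 2^((L - 90) / 5)
Compute exponent: (102.7 - 90) / 5 = 2.54
Compute 2^(2.54) = 5.81589
T_allowed = 8 / 5.81589 = 1.375542 hours
Dose = (T / T_allowed) * 100
Dose = (7.0 / 1.375542) * 100 = 508.89

508.89 %


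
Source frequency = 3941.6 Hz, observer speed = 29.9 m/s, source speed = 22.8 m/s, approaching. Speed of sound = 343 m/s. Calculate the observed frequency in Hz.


Given values:
  f_s = 3941.6 Hz, v_o = 29.9 m/s, v_s = 22.8 m/s
  Direction: approaching
Formula: f_o = f_s * (c + v_o) / (c - v_s)
Numerator: c + v_o = 343 + 29.9 = 372.9
Denominator: c - v_s = 343 - 22.8 = 320.2
f_o = 3941.6 * 372.9 / 320.2 = 4590.33

4590.33 Hz


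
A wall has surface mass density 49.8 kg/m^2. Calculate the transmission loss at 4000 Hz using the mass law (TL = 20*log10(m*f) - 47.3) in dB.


Given values:
  m = 49.8 kg/m^2, f = 4000 Hz
Formula: TL = 20 * log10(m * f) - 47.3
Compute m * f = 49.8 * 4000 = 199200.0
Compute log10(199200.0) = 5.299289
Compute 20 * 5.299289 = 105.9858
TL = 105.9858 - 47.3 = 58.69

58.69 dB


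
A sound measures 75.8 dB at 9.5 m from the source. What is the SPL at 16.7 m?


Given values:
  SPL1 = 75.8 dB, r1 = 9.5 m, r2 = 16.7 m
Formula: SPL2 = SPL1 - 20 * log10(r2 / r1)
Compute ratio: r2 / r1 = 16.7 / 9.5 = 1.7579
Compute log10: log10(1.7579) = 0.244994
Compute drop: 20 * 0.244994 = 4.8999
SPL2 = 75.8 - 4.8999 = 70.9

70.9 dB


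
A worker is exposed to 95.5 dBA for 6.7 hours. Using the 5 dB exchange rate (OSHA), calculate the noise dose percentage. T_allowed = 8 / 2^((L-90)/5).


Given values:
  L = 95.5 dBA, T = 6.7 hours
Formula: T_allowed = 8 / 2^((L - 90) / 5)
Compute exponent: (95.5 - 90) / 5 = 1.1
Compute 2^(1.1) = 2.143547
T_allowed = 8 / 2.143547 = 3.732132 hours
Dose = (T / T_allowed) * 100
Dose = (6.7 / 3.732132) * 100 = 179.52

179.52 %


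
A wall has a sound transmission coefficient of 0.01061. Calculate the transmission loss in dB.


Given values:
  tau = 0.01061
Formula: TL = 10 * log10(1 / tau)
Compute 1 / tau = 1 / 0.01061 = 94.2507
Compute log10(94.2507) = 1.974285
TL = 10 * 1.974285 = 19.74

19.74 dB


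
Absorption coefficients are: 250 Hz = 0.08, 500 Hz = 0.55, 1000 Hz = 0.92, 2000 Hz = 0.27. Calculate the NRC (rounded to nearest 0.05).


Given values:
  a_250 = 0.08, a_500 = 0.55
  a_1000 = 0.92, a_2000 = 0.27
Formula: NRC = (a250 + a500 + a1000 + a2000) / 4
Sum = 0.08 + 0.55 + 0.92 + 0.27 = 1.82
NRC = 1.82 / 4 = 0.455
Rounded to nearest 0.05: 0.45

0.45


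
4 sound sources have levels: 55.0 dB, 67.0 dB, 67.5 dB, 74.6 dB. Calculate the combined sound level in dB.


Formula: L_total = 10 * log10( sum(10^(Li/10)) )
  Source 1: 10^(55.0/10) = 316227.766
  Source 2: 10^(67.0/10) = 5011872.3363
  Source 3: 10^(67.5/10) = 5623413.2519
  Source 4: 10^(74.6/10) = 28840315.0313
Sum of linear values = 39791828.3855
L_total = 10 * log10(39791828.3855) = 76.0

76.0 dB


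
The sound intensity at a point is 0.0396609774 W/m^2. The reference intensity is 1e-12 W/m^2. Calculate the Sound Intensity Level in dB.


Given values:
  I = 0.0396609774 W/m^2
  I_ref = 1e-12 W/m^2
Formula: SIL = 10 * log10(I / I_ref)
Compute ratio: I / I_ref = 39660977400
Compute log10: log10(39660977400) = 10.598363
Multiply: SIL = 10 * 10.598363 = 105.98

105.98 dB


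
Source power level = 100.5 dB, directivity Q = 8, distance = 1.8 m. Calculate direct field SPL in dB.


Given values:
  Lw = 100.5 dB, Q = 8, r = 1.8 m
Formula: SPL = Lw + 10 * log10(Q / (4 * pi * r^2))
Compute 4 * pi * r^2 = 4 * pi * 1.8^2 = 40.715
Compute Q / denom = 8 / 40.715 = 0.19648778
Compute 10 * log10(0.19648778) = -7.0666
SPL = 100.5 + (-7.0666) = 93.43

93.43 dB


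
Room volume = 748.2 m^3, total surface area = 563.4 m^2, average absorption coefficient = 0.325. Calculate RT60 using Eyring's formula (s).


Given values:
  V = 748.2 m^3, S = 563.4 m^2, alpha = 0.325
Formula: RT60 = 0.161 * V / (-S * ln(1 - alpha))
Compute ln(1 - 0.325) = ln(0.675) = -0.393043
Denominator: -563.4 * -0.393043 = 221.4404
Numerator: 0.161 * 748.2 = 120.4602
RT60 = 120.4602 / 221.4404 = 0.544

0.544 s


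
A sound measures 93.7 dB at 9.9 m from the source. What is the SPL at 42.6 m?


Given values:
  SPL1 = 93.7 dB, r1 = 9.9 m, r2 = 42.6 m
Formula: SPL2 = SPL1 - 20 * log10(r2 / r1)
Compute ratio: r2 / r1 = 42.6 / 9.9 = 4.303
Compute log10: log10(4.303) = 0.633771
Compute drop: 20 * 0.633771 = 12.6754
SPL2 = 93.7 - 12.6754 = 81.02

81.02 dB


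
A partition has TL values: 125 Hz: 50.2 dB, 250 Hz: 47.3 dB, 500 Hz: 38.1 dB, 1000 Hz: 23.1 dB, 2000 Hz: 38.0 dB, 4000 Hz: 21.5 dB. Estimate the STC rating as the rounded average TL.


Given TL values at each frequency:
  125 Hz: 50.2 dB
  250 Hz: 47.3 dB
  500 Hz: 38.1 dB
  1000 Hz: 23.1 dB
  2000 Hz: 38.0 dB
  4000 Hz: 21.5 dB
Formula: STC ~ round(average of TL values)
Sum = 50.2 + 47.3 + 38.1 + 23.1 + 38.0 + 21.5 = 218.2
Average = 218.2 / 6 = 36.37
Rounded: 36

36


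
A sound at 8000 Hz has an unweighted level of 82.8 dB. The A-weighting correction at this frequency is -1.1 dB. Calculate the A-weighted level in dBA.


Given values:
  SPL = 82.8 dB
  A-weighting at 8000 Hz = -1.1 dB
Formula: L_A = SPL + A_weight
L_A = 82.8 + (-1.1)
L_A = 81.7

81.7 dBA


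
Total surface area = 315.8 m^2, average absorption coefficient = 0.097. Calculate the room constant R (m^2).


Given values:
  S = 315.8 m^2, alpha = 0.097
Formula: R = S * alpha / (1 - alpha)
Numerator: 315.8 * 0.097 = 30.6326
Denominator: 1 - 0.097 = 0.903
R = 30.6326 / 0.903 = 33.92

33.92 m^2


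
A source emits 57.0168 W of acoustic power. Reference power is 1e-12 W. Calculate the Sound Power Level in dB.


Given values:
  W = 57.0168 W
  W_ref = 1e-12 W
Formula: SWL = 10 * log10(W / W_ref)
Compute ratio: W / W_ref = 57016800000000
Compute log10: log10(57016800000000) = 13.756003
Multiply: SWL = 10 * 13.756003 = 137.56

137.56 dB


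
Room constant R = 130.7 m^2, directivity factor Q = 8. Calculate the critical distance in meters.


Given values:
  R = 130.7 m^2, Q = 8
Formula: d_c = 0.141 * sqrt(Q * R)
Compute Q * R = 8 * 130.7 = 1045.6
Compute sqrt(1045.6) = 32.3357
d_c = 0.141 * 32.3357 = 4.559

4.559 m


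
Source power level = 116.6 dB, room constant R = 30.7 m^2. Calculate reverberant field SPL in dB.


Given values:
  Lw = 116.6 dB, R = 30.7 m^2
Formula: SPL = Lw + 10 * log10(4 / R)
Compute 4 / R = 4 / 30.7 = 0.130293
Compute 10 * log10(0.130293) = -8.8508
SPL = 116.6 + (-8.8508) = 107.75

107.75 dB


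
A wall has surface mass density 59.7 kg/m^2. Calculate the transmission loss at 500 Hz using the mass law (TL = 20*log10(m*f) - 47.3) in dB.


Given values:
  m = 59.7 kg/m^2, f = 500 Hz
Formula: TL = 20 * log10(m * f) - 47.3
Compute m * f = 59.7 * 500 = 29850.0
Compute log10(29850.0) = 4.474944
Compute 20 * 4.474944 = 89.4989
TL = 89.4989 - 47.3 = 42.2

42.2 dB


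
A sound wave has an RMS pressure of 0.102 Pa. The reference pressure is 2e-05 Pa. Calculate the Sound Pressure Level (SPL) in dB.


Given values:
  p = 0.102 Pa
  p_ref = 2e-05 Pa
Formula: SPL = 20 * log10(p / p_ref)
Compute ratio: p / p_ref = 0.102 / 2e-05 = 5100
Compute log10: log10(5100) = 3.70757
Multiply: SPL = 20 * 3.70757 = 74.15

74.15 dB


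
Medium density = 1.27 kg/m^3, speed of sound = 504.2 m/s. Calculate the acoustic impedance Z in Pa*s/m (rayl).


Given values:
  rho = 1.27 kg/m^3
  c = 504.2 m/s
Formula: Z = rho * c
Z = 1.27 * 504.2
Z = 640.33

640.33 rayl


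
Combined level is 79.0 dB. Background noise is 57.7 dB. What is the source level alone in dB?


Given values:
  L_total = 79.0 dB, L_bg = 57.7 dB
Formula: L_source = 10 * log10(10^(L_total/10) - 10^(L_bg/10))
Convert to linear:
  10^(79.0/10) = 79432823.4724
  10^(57.7/10) = 588843.6554
Difference: 79432823.4724 - 588843.6554 = 78843979.817
L_source = 10 * log10(78843979.817) = 78.97

78.97 dB


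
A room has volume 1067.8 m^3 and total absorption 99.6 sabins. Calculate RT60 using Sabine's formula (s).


Given values:
  V = 1067.8 m^3
  A = 99.6 sabins
Formula: RT60 = 0.161 * V / A
Numerator: 0.161 * 1067.8 = 171.9158
RT60 = 171.9158 / 99.6 = 1.726

1.726 s


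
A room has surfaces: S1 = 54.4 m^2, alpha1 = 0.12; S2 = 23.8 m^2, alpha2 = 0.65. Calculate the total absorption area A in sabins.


Given surfaces:
  Surface 1: 54.4 * 0.12 = 6.528
  Surface 2: 23.8 * 0.65 = 15.47
Formula: A = sum(Si * alpha_i)
A = 6.528 + 15.47
A = 22.0

22.0 sabins


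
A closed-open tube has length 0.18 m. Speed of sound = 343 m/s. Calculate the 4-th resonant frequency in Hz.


Given values:
  Tube type: closed-open, L = 0.18 m, c = 343 m/s, n = 4
Formula: f_n = (2n - 1) * c / (4 * L)
Compute 2n - 1 = 2*4 - 1 = 7
Compute 4 * L = 4 * 0.18 = 0.72
f = 7 * 343 / 0.72
f = 3334.72

3334.72 Hz


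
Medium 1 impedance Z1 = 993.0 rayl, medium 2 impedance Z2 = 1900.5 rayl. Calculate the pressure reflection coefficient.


Given values:
  Z1 = 993.0 rayl, Z2 = 1900.5 rayl
Formula: R = (Z2 - Z1) / (Z2 + Z1)
Numerator: Z2 - Z1 = 1900.5 - 993.0 = 907.5
Denominator: Z2 + Z1 = 1900.5 + 993.0 = 2893.5
R = 907.5 / 2893.5 = 0.3136

0.3136


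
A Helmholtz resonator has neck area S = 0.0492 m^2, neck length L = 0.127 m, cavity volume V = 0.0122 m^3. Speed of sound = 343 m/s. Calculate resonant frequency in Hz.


Given values:
  S = 0.0492 m^2, L = 0.127 m, V = 0.0122 m^3, c = 343 m/s
Formula: f = (c / (2*pi)) * sqrt(S / (V * L))
Compute V * L = 0.0122 * 0.127 = 0.0015494
Compute S / (V * L) = 0.0492 / 0.0015494 = 31.7542
Compute sqrt(31.7542) = 5.635087
Compute c / (2*pi) = 343 / 6.283185 = 54.590148
f = 54.590148 * 5.635087 = 307.62

307.62 Hz


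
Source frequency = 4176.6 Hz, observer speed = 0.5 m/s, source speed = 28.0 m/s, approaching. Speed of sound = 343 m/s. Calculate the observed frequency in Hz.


Given values:
  f_s = 4176.6 Hz, v_o = 0.5 m/s, v_s = 28.0 m/s
  Direction: approaching
Formula: f_o = f_s * (c + v_o) / (c - v_s)
Numerator: c + v_o = 343 + 0.5 = 343.5
Denominator: c - v_s = 343 - 28.0 = 315.0
f_o = 4176.6 * 343.5 / 315.0 = 4554.48

4554.48 Hz


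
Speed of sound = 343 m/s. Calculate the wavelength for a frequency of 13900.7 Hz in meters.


Given values:
  c = 343 m/s, f = 13900.7 Hz
Formula: lambda = c / f
lambda = 343 / 13900.7
lambda = 0.0247

0.0247 m


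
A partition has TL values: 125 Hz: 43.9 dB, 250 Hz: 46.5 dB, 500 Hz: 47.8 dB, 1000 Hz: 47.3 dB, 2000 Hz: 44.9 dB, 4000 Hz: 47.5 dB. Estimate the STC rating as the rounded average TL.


Given TL values at each frequency:
  125 Hz: 43.9 dB
  250 Hz: 46.5 dB
  500 Hz: 47.8 dB
  1000 Hz: 47.3 dB
  2000 Hz: 44.9 dB
  4000 Hz: 47.5 dB
Formula: STC ~ round(average of TL values)
Sum = 43.9 + 46.5 + 47.8 + 47.3 + 44.9 + 47.5 = 277.9
Average = 277.9 / 6 = 46.32
Rounded: 46

46


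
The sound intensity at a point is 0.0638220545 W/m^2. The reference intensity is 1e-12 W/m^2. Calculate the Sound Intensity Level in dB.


Given values:
  I = 0.0638220545 W/m^2
  I_ref = 1e-12 W/m^2
Formula: SIL = 10 * log10(I / I_ref)
Compute ratio: I / I_ref = 63822054500
Compute log10: log10(63822054500) = 10.804971
Multiply: SIL = 10 * 10.804971 = 108.05

108.05 dB
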